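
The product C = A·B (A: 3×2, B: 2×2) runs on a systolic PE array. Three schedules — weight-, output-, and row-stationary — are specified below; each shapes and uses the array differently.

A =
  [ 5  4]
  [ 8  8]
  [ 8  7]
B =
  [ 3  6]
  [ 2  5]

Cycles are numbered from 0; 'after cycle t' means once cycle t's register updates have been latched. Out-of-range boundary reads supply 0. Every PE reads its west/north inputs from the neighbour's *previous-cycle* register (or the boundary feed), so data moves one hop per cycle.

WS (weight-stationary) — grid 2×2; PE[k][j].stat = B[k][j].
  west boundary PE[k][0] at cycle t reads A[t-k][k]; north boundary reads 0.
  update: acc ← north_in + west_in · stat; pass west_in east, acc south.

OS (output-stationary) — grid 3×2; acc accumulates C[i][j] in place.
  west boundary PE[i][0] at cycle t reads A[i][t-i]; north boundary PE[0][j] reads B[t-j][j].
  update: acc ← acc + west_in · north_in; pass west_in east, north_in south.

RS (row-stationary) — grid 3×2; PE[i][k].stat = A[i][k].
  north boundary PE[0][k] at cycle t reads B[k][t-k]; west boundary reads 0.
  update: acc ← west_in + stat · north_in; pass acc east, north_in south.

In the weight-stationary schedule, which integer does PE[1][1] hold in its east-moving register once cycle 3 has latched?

WS on a 2×2 grid — tracing PE[1][1] and its feeders:
  cycle 0: PE[0][1] → acc 0, east 0, south 0
  cycle 0: PE[1][0] → acc 0, east 0, south 0
  cycle 0: PE[1][1] → acc 0, east 0, south 0
  cycle 1: PE[0][1] → acc 30, east 5, south 30
  cycle 1: PE[1][0] → acc 23, east 4, south 23
  cycle 1: PE[1][1] → acc 0, east 0, south 0
  cycle 2: PE[0][1] → acc 48, east 8, south 48
  cycle 2: PE[1][0] → acc 40, east 8, south 40
  cycle 2: PE[1][1] → acc 50, east 4, south 50
  cycle 3: PE[0][1] → acc 48, east 8, south 48
  cycle 3: PE[1][0] → acc 38, east 7, south 38
  cycle 3: PE[1][1] → acc 88, east 8, south 88

register = 8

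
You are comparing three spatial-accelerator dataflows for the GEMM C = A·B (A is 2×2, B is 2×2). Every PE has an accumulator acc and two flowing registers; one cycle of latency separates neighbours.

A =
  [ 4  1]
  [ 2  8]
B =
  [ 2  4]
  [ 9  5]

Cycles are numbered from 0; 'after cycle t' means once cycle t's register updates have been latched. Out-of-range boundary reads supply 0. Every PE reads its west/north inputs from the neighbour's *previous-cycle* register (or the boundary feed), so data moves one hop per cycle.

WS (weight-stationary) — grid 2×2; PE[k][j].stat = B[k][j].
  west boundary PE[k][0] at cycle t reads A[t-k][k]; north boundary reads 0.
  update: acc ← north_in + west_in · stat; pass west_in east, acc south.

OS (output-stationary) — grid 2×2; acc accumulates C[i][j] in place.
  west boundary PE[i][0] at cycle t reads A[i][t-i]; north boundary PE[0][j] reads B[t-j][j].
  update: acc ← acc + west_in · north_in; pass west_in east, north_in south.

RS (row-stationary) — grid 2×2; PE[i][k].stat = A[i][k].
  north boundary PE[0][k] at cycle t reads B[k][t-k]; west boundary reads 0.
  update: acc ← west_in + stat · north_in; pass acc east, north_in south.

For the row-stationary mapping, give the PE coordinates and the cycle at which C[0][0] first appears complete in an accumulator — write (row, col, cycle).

(row, col, cycle) = (0, 1, 1)

RS: C[0][0] accumulates in PE[0][1]:
  @0  [0,1]  acc 0  |  →0  ↓0
  @1  [0,1]  acc 17  |  →17  ↓9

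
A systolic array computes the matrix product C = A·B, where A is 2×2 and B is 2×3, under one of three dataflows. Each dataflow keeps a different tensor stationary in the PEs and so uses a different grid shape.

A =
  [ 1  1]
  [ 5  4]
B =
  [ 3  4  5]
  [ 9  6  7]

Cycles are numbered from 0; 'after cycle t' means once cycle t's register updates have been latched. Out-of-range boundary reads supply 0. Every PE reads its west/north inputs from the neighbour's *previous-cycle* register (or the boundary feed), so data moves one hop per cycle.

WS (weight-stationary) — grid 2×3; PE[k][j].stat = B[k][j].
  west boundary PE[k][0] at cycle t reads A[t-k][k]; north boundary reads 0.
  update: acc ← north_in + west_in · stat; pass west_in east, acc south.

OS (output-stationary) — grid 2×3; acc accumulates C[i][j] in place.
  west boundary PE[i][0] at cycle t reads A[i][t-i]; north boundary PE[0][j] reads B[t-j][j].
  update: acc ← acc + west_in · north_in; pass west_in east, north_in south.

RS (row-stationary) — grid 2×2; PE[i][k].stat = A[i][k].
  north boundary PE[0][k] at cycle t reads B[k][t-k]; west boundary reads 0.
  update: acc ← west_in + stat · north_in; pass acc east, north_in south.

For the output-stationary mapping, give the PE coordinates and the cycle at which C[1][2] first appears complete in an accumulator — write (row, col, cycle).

Under OS, C[1][2] lands at PE[1][2]:
  @0  [1,2]  acc 0  |  →0  ↓0
  @1  [1,2]  acc 0  |  →0  ↓0
  @2  [1,2]  acc 0  |  →0  ↓0
  @3  [1,2]  acc 25  |  →5  ↓5
  @4  [1,2]  acc 53  |  →4  ↓7

(row, col, cycle) = (1, 2, 4)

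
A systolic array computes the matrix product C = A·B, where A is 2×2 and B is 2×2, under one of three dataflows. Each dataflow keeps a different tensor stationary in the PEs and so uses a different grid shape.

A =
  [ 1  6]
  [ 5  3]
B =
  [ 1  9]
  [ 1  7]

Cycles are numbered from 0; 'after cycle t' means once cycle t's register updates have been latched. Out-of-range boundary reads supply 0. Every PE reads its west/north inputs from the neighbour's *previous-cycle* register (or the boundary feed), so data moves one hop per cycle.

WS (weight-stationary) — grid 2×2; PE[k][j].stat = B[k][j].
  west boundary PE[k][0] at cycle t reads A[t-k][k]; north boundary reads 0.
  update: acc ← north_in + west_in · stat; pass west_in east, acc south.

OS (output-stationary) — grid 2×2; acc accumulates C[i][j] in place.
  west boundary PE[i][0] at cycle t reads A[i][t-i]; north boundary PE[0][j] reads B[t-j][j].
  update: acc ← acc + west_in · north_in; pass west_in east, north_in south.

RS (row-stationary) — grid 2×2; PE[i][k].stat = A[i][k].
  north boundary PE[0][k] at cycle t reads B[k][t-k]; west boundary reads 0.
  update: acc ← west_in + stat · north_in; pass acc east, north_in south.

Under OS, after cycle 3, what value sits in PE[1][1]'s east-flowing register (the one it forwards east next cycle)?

register = 3

OS (2×2). Following PE[1][1] plus its west/north inputs:
  @0  [0,1]  acc 0  |  →0  ↓0
  @0  [1,0]  acc 0  |  →0  ↓0
  @0  [1,1]  acc 0  |  →0  ↓0
  @1  [0,1]  acc 9  |  →1  ↓9
  @1  [1,0]  acc 5  |  →5  ↓1
  @1  [1,1]  acc 0  |  →0  ↓0
  @2  [0,1]  acc 51  |  →6  ↓7
  @2  [1,0]  acc 8  |  →3  ↓1
  @2  [1,1]  acc 45  |  →5  ↓9
  @3  [0,1]  acc 51  |  →0  ↓0
  @3  [1,0]  acc 8  |  →0  ↓0
  @3  [1,1]  acc 66  |  →3  ↓7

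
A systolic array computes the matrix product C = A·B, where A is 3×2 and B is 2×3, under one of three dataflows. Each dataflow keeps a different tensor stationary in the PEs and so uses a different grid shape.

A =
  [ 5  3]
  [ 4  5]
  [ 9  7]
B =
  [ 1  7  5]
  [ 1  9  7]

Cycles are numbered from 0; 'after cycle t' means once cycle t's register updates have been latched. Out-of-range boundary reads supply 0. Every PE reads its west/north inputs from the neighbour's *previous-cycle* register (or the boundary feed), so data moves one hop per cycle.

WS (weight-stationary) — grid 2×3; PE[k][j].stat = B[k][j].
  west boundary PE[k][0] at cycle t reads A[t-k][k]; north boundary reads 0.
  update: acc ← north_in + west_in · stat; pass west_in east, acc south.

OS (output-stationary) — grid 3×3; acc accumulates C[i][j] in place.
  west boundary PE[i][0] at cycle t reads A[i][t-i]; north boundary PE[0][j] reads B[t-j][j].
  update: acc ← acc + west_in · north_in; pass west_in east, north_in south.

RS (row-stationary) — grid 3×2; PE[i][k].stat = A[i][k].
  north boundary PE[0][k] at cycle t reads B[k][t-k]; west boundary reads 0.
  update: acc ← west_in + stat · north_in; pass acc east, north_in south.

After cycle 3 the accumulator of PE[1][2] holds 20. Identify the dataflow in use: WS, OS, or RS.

— WS: 2×3; PE[1][2] trace:
  after 0 — PE[1][2] acc=0, pass-E 0, pass-S 0
  after 1 — PE[1][2] acc=0, pass-E 0, pass-S 0
  after 2 — PE[1][2] acc=0, pass-E 0, pass-S 0
  after 3 — PE[1][2] acc=46, pass-E 3, pass-S 46
— OS: 3×3; PE[1][2] trace:
  after 0 — PE[1][2] acc=0, pass-E 0, pass-S 0
  after 1 — PE[1][2] acc=0, pass-E 0, pass-S 0
  after 2 — PE[1][2] acc=0, pass-E 0, pass-S 0
  after 3 — PE[1][2] acc=20, pass-E 4, pass-S 5
RS: PE[1][2] is outside its 3×2 grid.

dataflow = OS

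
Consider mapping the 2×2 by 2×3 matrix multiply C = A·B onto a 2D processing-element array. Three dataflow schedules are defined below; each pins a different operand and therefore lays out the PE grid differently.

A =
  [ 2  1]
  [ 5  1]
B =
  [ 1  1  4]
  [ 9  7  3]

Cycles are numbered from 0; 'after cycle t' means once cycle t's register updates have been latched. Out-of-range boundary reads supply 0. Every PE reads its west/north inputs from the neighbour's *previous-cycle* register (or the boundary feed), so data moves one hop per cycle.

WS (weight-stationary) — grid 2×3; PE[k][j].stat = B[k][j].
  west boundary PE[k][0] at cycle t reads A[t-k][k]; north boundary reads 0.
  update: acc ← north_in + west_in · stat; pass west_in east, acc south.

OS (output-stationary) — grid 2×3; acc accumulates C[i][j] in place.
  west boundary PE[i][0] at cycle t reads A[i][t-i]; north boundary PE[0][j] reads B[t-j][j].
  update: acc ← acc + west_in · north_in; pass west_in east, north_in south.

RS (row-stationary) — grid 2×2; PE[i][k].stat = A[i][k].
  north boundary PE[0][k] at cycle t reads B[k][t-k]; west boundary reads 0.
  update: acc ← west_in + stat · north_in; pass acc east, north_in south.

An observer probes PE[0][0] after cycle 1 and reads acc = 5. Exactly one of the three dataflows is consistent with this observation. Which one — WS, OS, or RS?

— WS: 2×3; PE[0][0] trace:
  cycle 0: PE[0][0] → acc 2, east 2, south 2
  cycle 1: PE[0][0] → acc 5, east 5, south 5
— OS: 2×3; PE[0][0] trace:
  cycle 0: PE[0][0] → acc 2, east 2, south 1
  cycle 1: PE[0][0] → acc 11, east 1, south 9
— RS: 2×2; PE[0][0] trace:
  cycle 0: PE[0][0] → acc 2, east 2, south 1
  cycle 1: PE[0][0] → acc 2, east 2, south 1

dataflow = WS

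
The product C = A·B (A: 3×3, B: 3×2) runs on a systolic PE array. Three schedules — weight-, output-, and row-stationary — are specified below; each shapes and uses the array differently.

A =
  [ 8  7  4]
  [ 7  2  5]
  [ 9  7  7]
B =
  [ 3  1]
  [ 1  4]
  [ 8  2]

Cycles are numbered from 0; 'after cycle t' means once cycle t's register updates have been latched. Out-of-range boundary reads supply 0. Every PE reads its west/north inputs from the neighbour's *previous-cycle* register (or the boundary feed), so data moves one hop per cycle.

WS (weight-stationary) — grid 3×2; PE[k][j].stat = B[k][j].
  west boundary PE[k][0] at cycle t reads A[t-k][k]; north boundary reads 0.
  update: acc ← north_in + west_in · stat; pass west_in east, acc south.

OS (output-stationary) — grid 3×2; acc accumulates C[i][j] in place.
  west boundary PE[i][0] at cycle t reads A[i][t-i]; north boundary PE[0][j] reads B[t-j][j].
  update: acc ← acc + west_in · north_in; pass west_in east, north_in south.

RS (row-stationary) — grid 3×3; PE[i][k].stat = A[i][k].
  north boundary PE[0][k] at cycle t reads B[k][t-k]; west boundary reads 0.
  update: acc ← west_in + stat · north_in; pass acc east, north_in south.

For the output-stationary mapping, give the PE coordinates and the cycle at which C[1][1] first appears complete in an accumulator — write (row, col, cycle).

OS — PE[1][1] is where C[1][1] collects:
  c0 r1c1: 0 / 0 / 0
  c1 r1c1: 0 / 0 / 0
  c2 r1c1: 7 / 7 / 1
  c3 r1c1: 15 / 2 / 4
  c4 r1c1: 25 / 5 / 2

(row, col, cycle) = (1, 1, 4)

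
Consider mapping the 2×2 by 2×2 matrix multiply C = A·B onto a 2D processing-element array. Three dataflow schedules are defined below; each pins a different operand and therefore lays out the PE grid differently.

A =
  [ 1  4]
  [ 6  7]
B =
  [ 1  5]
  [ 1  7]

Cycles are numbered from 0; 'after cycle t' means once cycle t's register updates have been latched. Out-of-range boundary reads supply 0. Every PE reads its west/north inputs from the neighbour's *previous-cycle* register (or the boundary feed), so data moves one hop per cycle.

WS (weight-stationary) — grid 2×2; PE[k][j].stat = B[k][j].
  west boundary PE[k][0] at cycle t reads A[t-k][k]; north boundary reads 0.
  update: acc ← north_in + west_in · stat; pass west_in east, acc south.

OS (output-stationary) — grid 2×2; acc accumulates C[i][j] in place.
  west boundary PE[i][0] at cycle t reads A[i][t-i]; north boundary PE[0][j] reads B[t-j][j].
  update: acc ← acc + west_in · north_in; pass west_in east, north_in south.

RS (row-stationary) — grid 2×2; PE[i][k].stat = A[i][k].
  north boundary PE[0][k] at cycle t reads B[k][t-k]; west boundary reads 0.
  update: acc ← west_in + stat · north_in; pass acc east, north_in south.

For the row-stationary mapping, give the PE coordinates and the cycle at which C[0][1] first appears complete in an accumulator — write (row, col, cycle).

RS: C[0][1] accumulates in PE[0][1]:
  0: (0,1).acc=0  regs=<0,0>
  1: (0,1).acc=5  regs=<5,1>
  2: (0,1).acc=33  regs=<33,7>

(row, col, cycle) = (0, 1, 2)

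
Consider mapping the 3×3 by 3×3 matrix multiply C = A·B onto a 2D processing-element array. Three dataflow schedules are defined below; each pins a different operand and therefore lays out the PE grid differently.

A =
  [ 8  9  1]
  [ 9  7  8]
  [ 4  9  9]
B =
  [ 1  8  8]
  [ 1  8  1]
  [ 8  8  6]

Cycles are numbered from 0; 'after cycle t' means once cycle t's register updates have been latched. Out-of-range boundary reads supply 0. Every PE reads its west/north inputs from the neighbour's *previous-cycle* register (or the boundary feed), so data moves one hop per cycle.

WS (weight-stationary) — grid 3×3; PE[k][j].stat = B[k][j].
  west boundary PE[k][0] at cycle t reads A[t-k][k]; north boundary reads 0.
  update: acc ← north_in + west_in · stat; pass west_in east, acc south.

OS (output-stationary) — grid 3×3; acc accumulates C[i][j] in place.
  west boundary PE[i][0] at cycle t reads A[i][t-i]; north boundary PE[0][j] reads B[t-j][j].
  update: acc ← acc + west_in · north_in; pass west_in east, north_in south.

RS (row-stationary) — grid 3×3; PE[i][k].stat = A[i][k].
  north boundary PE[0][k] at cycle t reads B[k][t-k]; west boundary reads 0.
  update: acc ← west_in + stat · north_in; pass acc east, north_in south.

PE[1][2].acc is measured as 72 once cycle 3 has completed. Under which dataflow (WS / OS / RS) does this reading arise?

— WS: 3×3; PE[1][2] trace:
  0: (1,2).acc=0  regs=<0,0>
  1: (1,2).acc=0  regs=<0,0>
  2: (1,2).acc=0  regs=<0,0>
  3: (1,2).acc=73  regs=<9,73>
— OS: 3×3; PE[1][2] trace:
  0: (1,2).acc=0  regs=<0,0>
  1: (1,2).acc=0  regs=<0,0>
  2: (1,2).acc=0  regs=<0,0>
  3: (1,2).acc=72  regs=<9,8>
— RS: 3×3; PE[1][2] trace:
  0: (1,2).acc=0  regs=<0,0>
  1: (1,2).acc=0  regs=<0,0>
  2: (1,2).acc=0  regs=<0,0>
  3: (1,2).acc=80  regs=<80,8>

dataflow = OS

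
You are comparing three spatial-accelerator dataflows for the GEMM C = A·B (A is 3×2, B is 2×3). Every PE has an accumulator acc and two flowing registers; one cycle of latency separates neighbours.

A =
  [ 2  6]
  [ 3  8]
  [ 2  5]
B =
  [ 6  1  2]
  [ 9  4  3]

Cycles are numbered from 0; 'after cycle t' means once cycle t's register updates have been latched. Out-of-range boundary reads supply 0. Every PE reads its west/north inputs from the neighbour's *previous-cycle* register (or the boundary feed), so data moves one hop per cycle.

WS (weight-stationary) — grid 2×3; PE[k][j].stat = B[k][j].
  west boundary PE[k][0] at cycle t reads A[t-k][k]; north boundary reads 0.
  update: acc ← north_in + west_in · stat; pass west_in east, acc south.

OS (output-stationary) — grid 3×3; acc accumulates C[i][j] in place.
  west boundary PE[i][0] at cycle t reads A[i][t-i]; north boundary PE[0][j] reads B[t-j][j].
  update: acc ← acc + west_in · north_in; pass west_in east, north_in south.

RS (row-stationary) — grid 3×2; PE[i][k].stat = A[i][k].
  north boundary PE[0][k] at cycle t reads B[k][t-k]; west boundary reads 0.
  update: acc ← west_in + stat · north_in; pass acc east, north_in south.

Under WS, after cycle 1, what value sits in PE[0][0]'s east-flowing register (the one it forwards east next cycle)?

WS (2×3). Following PE[0][0] plus its west/north inputs:
  c0 r0c0: 12 / 2 / 12
  c1 r0c0: 18 / 3 / 18

register = 3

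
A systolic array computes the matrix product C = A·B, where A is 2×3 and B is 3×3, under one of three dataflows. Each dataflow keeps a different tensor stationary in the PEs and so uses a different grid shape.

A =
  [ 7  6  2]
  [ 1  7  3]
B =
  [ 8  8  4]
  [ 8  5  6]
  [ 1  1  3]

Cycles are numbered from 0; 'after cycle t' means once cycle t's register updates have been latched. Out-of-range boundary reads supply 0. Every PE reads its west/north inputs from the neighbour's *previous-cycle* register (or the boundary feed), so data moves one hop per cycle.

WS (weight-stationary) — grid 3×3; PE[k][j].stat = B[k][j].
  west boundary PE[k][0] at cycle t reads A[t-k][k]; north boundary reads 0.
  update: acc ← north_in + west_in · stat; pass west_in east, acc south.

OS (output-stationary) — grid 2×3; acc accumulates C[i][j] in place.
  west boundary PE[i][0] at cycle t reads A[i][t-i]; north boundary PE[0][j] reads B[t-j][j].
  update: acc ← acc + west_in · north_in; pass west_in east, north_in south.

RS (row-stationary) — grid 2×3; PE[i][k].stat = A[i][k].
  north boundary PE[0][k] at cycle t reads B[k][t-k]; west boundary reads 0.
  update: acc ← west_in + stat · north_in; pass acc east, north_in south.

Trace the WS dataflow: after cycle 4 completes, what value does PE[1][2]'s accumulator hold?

PE[1][2].acc = 46

WS 3×3: PE[1][2] cycle-by-cycle (with neighbour feeds):
  0: (0,2).acc=0  regs=<0,0>
  0: (1,1).acc=0  regs=<0,0>
  0: (1,2).acc=0  regs=<0,0>
  1: (0,2).acc=0  regs=<0,0>
  1: (1,1).acc=0  regs=<0,0>
  1: (1,2).acc=0  regs=<0,0>
  2: (0,2).acc=28  regs=<7,28>
  2: (1,1).acc=86  regs=<6,86>
  2: (1,2).acc=0  regs=<0,0>
  3: (0,2).acc=4  regs=<1,4>
  3: (1,1).acc=43  regs=<7,43>
  3: (1,2).acc=64  regs=<6,64>
  4: (0,2).acc=0  regs=<0,0>
  4: (1,1).acc=0  regs=<0,0>
  4: (1,2).acc=46  regs=<7,46>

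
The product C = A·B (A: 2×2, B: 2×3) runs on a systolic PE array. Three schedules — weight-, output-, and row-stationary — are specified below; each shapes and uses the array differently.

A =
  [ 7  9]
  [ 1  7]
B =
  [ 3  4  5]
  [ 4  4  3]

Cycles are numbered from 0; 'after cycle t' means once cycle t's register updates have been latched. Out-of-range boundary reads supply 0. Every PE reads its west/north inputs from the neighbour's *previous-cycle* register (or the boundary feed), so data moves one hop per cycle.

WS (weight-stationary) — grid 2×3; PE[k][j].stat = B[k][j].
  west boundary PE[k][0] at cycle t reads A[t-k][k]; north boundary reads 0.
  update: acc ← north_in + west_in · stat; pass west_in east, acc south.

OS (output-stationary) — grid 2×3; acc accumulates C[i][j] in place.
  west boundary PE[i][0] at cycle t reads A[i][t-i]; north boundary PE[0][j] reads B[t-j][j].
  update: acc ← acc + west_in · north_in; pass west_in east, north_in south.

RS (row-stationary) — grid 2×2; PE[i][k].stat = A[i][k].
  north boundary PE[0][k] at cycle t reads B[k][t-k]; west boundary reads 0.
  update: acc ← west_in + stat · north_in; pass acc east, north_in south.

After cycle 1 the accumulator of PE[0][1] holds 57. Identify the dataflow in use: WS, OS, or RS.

dataflow = RS

WS [2×3] PE[0][1] across cycles:
  cycle 0: PE[0][1] → acc 0, east 0, south 0
  cycle 1: PE[0][1] → acc 28, east 7, south 28
OS [2×3] PE[0][1] across cycles:
  cycle 0: PE[0][1] → acc 0, east 0, south 0
  cycle 1: PE[0][1] → acc 28, east 7, south 4
RS [2×2] PE[0][1] across cycles:
  cycle 0: PE[0][1] → acc 0, east 0, south 0
  cycle 1: PE[0][1] → acc 57, east 57, south 4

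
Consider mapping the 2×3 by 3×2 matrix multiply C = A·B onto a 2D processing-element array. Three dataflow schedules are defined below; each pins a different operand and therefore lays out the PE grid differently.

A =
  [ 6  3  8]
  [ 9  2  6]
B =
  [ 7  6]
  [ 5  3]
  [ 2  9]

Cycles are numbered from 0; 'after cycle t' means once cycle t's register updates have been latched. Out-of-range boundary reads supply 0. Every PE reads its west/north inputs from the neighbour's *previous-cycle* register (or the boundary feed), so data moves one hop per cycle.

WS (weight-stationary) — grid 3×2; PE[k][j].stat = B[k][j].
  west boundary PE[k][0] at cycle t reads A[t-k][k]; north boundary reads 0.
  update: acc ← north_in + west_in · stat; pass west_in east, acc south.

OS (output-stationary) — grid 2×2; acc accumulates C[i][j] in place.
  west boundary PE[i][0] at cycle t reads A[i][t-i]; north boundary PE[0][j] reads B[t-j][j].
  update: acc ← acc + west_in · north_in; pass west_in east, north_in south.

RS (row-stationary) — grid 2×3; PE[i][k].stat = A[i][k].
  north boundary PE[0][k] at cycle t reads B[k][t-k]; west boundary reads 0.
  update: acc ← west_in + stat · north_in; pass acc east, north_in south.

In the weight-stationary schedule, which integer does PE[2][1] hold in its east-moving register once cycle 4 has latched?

WS (3×2). Following PE[2][1] plus its west/north inputs:
  cycle 0: PE[1][1] → acc 0, east 0, south 0
  cycle 0: PE[2][0] → acc 0, east 0, south 0
  cycle 0: PE[2][1] → acc 0, east 0, south 0
  cycle 1: PE[1][1] → acc 0, east 0, south 0
  cycle 1: PE[2][0] → acc 0, east 0, south 0
  cycle 1: PE[2][1] → acc 0, east 0, south 0
  cycle 2: PE[1][1] → acc 45, east 3, south 45
  cycle 2: PE[2][0] → acc 73, east 8, south 73
  cycle 2: PE[2][1] → acc 0, east 0, south 0
  cycle 3: PE[1][1] → acc 60, east 2, south 60
  cycle 3: PE[2][0] → acc 85, east 6, south 85
  cycle 3: PE[2][1] → acc 117, east 8, south 117
  cycle 4: PE[1][1] → acc 0, east 0, south 0
  cycle 4: PE[2][0] → acc 0, east 0, south 0
  cycle 4: PE[2][1] → acc 114, east 6, south 114

register = 6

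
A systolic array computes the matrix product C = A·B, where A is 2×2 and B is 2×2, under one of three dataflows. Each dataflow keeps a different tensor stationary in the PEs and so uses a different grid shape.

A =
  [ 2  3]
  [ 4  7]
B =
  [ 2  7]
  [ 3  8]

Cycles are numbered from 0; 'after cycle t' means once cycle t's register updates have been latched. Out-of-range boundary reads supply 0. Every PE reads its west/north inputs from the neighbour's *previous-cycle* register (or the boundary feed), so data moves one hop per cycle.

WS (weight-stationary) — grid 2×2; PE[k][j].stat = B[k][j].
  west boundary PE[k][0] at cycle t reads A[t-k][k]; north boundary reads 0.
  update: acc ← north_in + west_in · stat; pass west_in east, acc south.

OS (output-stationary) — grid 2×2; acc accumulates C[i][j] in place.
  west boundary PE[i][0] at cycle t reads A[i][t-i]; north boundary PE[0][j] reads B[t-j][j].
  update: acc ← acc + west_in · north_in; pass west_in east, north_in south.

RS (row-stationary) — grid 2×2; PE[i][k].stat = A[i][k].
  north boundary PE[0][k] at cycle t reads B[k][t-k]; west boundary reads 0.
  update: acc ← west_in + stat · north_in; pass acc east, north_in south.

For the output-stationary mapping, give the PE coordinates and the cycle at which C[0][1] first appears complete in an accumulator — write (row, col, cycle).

Under OS, C[0][1] lands at PE[0][1]:
  @0  [0,1]  acc 0  |  →0  ↓0
  @1  [0,1]  acc 14  |  →2  ↓7
  @2  [0,1]  acc 38  |  →3  ↓8

(row, col, cycle) = (0, 1, 2)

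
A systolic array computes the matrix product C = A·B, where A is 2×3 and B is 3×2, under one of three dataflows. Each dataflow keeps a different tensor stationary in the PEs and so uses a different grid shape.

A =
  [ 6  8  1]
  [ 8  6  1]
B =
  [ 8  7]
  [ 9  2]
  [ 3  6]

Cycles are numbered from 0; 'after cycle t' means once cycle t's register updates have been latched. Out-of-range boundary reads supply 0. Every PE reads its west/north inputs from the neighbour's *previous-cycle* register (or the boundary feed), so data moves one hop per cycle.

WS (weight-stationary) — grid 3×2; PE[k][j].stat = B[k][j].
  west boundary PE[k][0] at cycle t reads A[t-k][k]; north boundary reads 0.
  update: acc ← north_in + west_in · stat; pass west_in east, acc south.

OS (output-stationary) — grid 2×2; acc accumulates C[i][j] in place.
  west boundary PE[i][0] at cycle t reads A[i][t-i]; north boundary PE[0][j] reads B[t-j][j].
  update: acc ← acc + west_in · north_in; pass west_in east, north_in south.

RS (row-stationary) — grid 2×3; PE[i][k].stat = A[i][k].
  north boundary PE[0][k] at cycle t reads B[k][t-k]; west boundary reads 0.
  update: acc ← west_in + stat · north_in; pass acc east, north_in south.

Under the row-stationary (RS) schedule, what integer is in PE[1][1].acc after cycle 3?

PE[1][1].acc = 68

RS 2×3: PE[1][1] cycle-by-cycle (with neighbour feeds):
  @0  [0,1]  acc 0  |  →0  ↓0
  @0  [1,0]  acc 0  |  →0  ↓0
  @0  [1,1]  acc 0  |  →0  ↓0
  @1  [0,1]  acc 120  |  →120  ↓9
  @1  [1,0]  acc 64  |  →64  ↓8
  @1  [1,1]  acc 0  |  →0  ↓0
  @2  [0,1]  acc 58  |  →58  ↓2
  @2  [1,0]  acc 56  |  →56  ↓7
  @2  [1,1]  acc 118  |  →118  ↓9
  @3  [0,1]  acc 0  |  →0  ↓0
  @3  [1,0]  acc 0  |  →0  ↓0
  @3  [1,1]  acc 68  |  →68  ↓2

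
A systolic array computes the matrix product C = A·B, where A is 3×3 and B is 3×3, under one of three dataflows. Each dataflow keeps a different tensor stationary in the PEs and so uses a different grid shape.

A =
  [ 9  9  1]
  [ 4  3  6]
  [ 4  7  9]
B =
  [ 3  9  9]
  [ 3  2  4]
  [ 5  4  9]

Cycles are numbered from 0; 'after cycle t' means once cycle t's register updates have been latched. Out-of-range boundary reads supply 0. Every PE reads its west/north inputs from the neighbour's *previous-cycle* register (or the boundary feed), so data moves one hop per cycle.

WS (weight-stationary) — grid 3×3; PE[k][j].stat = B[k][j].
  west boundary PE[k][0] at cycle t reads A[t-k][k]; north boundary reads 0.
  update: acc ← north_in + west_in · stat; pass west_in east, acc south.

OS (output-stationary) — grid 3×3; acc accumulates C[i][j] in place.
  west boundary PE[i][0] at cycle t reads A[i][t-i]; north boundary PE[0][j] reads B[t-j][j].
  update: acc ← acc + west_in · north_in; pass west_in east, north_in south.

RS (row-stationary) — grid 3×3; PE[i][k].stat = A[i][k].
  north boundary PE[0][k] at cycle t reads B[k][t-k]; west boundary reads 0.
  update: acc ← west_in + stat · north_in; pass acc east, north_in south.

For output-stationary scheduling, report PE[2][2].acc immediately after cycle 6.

Tracing OS — 3×3 array, target PE[2][2]:
  after 0 — PE[1][2] acc=0, pass-E 0, pass-S 0
  after 0 — PE[2][1] acc=0, pass-E 0, pass-S 0
  after 0 — PE[2][2] acc=0, pass-E 0, pass-S 0
  after 1 — PE[1][2] acc=0, pass-E 0, pass-S 0
  after 1 — PE[2][1] acc=0, pass-E 0, pass-S 0
  after 1 — PE[2][2] acc=0, pass-E 0, pass-S 0
  after 2 — PE[1][2] acc=0, pass-E 0, pass-S 0
  after 2 — PE[2][1] acc=0, pass-E 0, pass-S 0
  after 2 — PE[2][2] acc=0, pass-E 0, pass-S 0
  after 3 — PE[1][2] acc=36, pass-E 4, pass-S 9
  after 3 — PE[2][1] acc=36, pass-E 4, pass-S 9
  after 3 — PE[2][2] acc=0, pass-E 0, pass-S 0
  after 4 — PE[1][2] acc=48, pass-E 3, pass-S 4
  after 4 — PE[2][1] acc=50, pass-E 7, pass-S 2
  after 4 — PE[2][2] acc=36, pass-E 4, pass-S 9
  after 5 — PE[1][2] acc=102, pass-E 6, pass-S 9
  after 5 — PE[2][1] acc=86, pass-E 9, pass-S 4
  after 5 — PE[2][2] acc=64, pass-E 7, pass-S 4
  after 6 — PE[1][2] acc=102, pass-E 0, pass-S 0
  after 6 — PE[2][1] acc=86, pass-E 0, pass-S 0
  after 6 — PE[2][2] acc=145, pass-E 9, pass-S 9

PE[2][2].acc = 145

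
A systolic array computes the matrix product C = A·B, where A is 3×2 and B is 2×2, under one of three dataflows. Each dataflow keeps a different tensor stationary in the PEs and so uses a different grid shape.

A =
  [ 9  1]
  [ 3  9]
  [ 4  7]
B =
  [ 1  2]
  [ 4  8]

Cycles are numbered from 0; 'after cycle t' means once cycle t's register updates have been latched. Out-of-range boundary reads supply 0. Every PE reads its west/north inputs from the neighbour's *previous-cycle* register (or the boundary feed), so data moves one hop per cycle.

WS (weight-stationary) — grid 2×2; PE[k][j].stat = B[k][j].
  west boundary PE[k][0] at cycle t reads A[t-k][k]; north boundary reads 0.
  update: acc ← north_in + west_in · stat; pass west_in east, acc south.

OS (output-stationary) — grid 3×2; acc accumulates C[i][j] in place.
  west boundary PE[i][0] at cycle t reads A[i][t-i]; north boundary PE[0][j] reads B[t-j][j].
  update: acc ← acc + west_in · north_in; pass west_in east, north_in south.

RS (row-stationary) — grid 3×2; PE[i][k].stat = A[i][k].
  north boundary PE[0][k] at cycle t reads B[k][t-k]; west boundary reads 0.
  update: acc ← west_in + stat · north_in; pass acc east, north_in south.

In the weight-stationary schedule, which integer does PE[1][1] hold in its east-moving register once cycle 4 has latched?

WS 2×2: PE[1][1] cycle-by-cycle (with neighbour feeds):
  c0 r0c1: 0 / 0 / 0
  c0 r1c0: 0 / 0 / 0
  c0 r1c1: 0 / 0 / 0
  c1 r0c1: 18 / 9 / 18
  c1 r1c0: 13 / 1 / 13
  c1 r1c1: 0 / 0 / 0
  c2 r0c1: 6 / 3 / 6
  c2 r1c0: 39 / 9 / 39
  c2 r1c1: 26 / 1 / 26
  c3 r0c1: 8 / 4 / 8
  c3 r1c0: 32 / 7 / 32
  c3 r1c1: 78 / 9 / 78
  c4 r0c1: 0 / 0 / 0
  c4 r1c0: 0 / 0 / 0
  c4 r1c1: 64 / 7 / 64

register = 7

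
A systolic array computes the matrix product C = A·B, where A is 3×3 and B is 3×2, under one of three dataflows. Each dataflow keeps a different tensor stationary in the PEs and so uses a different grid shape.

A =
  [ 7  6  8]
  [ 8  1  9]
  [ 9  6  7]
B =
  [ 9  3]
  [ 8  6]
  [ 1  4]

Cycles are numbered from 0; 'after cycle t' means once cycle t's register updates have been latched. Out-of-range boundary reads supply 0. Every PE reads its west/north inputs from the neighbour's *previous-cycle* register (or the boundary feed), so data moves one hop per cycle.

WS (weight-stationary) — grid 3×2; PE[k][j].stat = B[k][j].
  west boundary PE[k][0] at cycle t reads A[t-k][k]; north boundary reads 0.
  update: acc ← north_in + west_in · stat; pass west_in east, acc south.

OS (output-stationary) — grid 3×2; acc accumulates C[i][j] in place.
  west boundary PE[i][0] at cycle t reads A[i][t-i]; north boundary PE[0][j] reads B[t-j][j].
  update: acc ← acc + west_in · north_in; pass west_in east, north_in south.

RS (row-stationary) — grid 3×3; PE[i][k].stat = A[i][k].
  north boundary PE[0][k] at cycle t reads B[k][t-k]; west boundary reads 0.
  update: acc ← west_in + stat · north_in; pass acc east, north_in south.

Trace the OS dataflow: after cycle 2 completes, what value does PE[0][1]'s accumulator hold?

Tracing OS — 3×2 array, target PE[0][1]:
  t=0 PE[0][0]: acc=63 h=7 v=9
  t=0 PE[0][1]: acc=0 h=0 v=0
  t=1 PE[0][0]: acc=111 h=6 v=8
  t=1 PE[0][1]: acc=21 h=7 v=3
  t=2 PE[0][0]: acc=119 h=8 v=1
  t=2 PE[0][1]: acc=57 h=6 v=6

PE[0][1].acc = 57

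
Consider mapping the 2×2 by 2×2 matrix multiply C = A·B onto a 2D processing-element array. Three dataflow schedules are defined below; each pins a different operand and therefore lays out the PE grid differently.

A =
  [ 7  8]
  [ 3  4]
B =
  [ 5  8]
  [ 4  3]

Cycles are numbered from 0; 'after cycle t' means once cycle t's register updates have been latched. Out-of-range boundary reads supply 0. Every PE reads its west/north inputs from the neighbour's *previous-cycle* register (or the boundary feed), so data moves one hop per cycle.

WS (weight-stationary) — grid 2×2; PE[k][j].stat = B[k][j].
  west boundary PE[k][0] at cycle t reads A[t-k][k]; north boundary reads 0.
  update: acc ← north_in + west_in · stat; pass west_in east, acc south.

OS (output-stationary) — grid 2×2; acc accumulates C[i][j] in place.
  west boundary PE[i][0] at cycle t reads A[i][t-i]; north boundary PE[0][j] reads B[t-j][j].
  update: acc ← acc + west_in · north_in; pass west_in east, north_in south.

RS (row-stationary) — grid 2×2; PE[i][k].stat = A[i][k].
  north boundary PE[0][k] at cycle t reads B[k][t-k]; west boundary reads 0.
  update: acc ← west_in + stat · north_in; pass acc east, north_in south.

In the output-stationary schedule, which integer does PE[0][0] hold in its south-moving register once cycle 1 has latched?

register = 4

OS on a 2×2 grid — tracing PE[0][0] and its feeders:
  cycle 0: PE[0][0] → acc 35, east 7, south 5
  cycle 1: PE[0][0] → acc 67, east 8, south 4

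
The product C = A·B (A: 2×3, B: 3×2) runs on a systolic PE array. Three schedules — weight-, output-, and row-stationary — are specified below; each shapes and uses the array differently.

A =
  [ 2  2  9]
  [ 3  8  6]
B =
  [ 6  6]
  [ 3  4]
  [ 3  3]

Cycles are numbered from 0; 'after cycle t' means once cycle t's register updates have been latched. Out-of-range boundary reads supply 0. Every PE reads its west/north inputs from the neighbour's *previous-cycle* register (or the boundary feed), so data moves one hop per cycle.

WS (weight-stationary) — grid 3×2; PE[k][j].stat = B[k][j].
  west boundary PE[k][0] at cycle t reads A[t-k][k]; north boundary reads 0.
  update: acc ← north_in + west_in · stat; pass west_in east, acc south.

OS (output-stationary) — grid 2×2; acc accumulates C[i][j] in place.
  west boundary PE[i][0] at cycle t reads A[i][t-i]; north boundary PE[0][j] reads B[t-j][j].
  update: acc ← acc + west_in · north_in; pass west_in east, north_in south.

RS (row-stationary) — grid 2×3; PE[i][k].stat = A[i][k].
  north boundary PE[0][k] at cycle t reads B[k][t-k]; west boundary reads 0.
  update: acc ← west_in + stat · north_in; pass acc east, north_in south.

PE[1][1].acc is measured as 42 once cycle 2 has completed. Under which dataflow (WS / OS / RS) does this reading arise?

dataflow = RS

WS (3×2 grid), PE[1][1]:
  [0] (1,1) acc=0 (h:0 v:0)
  [1] (1,1) acc=0 (h:0 v:0)
  [2] (1,1) acc=20 (h:2 v:20)
OS (2×2 grid), PE[1][1]:
  [0] (1,1) acc=0 (h:0 v:0)
  [1] (1,1) acc=0 (h:0 v:0)
  [2] (1,1) acc=18 (h:3 v:6)
RS (2×3 grid), PE[1][1]:
  [0] (1,1) acc=0 (h:0 v:0)
  [1] (1,1) acc=0 (h:0 v:0)
  [2] (1,1) acc=42 (h:42 v:3)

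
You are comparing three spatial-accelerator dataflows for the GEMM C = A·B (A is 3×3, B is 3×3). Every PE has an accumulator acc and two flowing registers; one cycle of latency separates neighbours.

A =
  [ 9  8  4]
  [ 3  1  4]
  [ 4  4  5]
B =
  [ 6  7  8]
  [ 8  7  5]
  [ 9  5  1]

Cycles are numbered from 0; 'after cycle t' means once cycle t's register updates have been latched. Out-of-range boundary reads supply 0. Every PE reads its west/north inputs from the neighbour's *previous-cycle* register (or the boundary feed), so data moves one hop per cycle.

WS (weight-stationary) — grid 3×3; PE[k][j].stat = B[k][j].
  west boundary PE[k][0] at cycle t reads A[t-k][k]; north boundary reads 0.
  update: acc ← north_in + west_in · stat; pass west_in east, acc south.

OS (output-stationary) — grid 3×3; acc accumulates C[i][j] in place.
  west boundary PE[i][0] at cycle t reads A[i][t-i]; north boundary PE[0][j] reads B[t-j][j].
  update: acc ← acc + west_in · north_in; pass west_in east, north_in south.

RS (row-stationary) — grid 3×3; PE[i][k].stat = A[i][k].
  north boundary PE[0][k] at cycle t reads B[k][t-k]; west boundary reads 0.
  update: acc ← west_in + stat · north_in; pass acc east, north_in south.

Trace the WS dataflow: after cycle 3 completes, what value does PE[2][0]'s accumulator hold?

PE[2][0].acc = 62

WS 3×3: PE[2][0] cycle-by-cycle (with neighbour feeds):
  t=0 PE[1][0]: acc=0 h=0 v=0
  t=0 PE[2][0]: acc=0 h=0 v=0
  t=1 PE[1][0]: acc=118 h=8 v=118
  t=1 PE[2][0]: acc=0 h=0 v=0
  t=2 PE[1][0]: acc=26 h=1 v=26
  t=2 PE[2][0]: acc=154 h=4 v=154
  t=3 PE[1][0]: acc=56 h=4 v=56
  t=3 PE[2][0]: acc=62 h=4 v=62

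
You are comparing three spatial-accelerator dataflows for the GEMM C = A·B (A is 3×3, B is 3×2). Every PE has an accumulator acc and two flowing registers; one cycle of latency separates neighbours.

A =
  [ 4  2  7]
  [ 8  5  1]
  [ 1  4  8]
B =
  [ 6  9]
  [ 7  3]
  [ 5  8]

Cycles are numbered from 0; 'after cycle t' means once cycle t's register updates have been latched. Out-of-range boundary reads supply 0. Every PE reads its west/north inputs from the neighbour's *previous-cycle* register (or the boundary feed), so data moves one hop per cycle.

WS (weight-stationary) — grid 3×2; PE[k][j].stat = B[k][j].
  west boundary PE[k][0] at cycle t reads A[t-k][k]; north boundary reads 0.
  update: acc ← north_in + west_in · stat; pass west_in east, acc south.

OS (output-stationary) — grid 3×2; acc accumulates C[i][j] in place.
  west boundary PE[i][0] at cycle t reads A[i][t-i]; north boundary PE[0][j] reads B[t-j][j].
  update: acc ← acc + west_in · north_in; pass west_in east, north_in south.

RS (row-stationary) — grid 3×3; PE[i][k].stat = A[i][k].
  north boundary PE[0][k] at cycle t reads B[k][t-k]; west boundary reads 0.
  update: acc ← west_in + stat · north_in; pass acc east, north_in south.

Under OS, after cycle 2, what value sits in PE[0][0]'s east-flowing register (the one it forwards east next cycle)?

register = 7

OS (3×2). Following PE[0][0] plus its west/north inputs:
  [0] (0,0) acc=24 (h:4 v:6)
  [1] (0,0) acc=38 (h:2 v:7)
  [2] (0,0) acc=73 (h:7 v:5)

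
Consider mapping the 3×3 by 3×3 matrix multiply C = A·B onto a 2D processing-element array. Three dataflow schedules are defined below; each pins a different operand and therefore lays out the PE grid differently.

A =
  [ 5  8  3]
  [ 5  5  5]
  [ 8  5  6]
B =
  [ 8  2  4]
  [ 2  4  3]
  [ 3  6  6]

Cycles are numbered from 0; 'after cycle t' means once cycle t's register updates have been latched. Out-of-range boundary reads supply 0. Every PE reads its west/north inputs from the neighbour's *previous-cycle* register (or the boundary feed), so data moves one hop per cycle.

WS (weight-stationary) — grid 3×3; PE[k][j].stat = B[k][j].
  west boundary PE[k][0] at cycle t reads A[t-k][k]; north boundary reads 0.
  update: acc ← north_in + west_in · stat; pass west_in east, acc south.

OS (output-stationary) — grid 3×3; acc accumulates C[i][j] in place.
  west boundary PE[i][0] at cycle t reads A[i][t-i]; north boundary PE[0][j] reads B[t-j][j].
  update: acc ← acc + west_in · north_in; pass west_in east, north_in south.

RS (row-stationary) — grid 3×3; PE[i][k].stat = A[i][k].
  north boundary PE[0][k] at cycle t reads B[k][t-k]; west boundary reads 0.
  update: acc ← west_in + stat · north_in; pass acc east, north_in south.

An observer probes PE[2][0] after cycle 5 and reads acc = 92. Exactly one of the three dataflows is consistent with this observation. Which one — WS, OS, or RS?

dataflow = OS

— WS: 3×3; PE[2][0] trace:
  c0 r2c0: 0 / 0 / 0
  c1 r2c0: 0 / 0 / 0
  c2 r2c0: 65 / 3 / 65
  c3 r2c0: 65 / 5 / 65
  c4 r2c0: 92 / 6 / 92
  c5 r2c0: 0 / 0 / 0
— OS: 3×3; PE[2][0] trace:
  c0 r2c0: 0 / 0 / 0
  c1 r2c0: 0 / 0 / 0
  c2 r2c0: 64 / 8 / 8
  c3 r2c0: 74 / 5 / 2
  c4 r2c0: 92 / 6 / 3
  c5 r2c0: 92 / 0 / 0
— RS: 3×3; PE[2][0] trace:
  c0 r2c0: 0 / 0 / 0
  c1 r2c0: 0 / 0 / 0
  c2 r2c0: 64 / 64 / 8
  c3 r2c0: 16 / 16 / 2
  c4 r2c0: 32 / 32 / 4
  c5 r2c0: 0 / 0 / 0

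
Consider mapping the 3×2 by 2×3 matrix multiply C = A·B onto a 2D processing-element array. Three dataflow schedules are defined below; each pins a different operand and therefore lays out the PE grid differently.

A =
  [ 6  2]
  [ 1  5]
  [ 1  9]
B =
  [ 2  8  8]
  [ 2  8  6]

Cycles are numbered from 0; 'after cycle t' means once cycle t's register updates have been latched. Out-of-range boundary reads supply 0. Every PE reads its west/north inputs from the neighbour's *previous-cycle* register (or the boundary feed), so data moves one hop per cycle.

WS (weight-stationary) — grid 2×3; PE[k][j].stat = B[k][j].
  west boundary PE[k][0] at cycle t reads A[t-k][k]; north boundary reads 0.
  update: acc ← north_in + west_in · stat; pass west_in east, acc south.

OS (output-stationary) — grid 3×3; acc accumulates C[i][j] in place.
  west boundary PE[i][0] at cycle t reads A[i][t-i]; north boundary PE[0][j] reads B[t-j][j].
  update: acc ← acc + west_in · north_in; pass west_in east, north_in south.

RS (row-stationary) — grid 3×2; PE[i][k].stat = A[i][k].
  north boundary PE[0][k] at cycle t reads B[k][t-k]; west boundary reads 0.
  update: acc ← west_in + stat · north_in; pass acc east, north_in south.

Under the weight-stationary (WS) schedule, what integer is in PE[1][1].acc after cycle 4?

PE[1][1].acc = 80

WS 2×3: PE[1][1] cycle-by-cycle (with neighbour feeds):
  0: (0,1).acc=0  regs=<0,0>
  0: (1,0).acc=0  regs=<0,0>
  0: (1,1).acc=0  regs=<0,0>
  1: (0,1).acc=48  regs=<6,48>
  1: (1,0).acc=16  regs=<2,16>
  1: (1,1).acc=0  regs=<0,0>
  2: (0,1).acc=8  regs=<1,8>
  2: (1,0).acc=12  regs=<5,12>
  2: (1,1).acc=64  regs=<2,64>
  3: (0,1).acc=8  regs=<1,8>
  3: (1,0).acc=20  regs=<9,20>
  3: (1,1).acc=48  regs=<5,48>
  4: (0,1).acc=0  regs=<0,0>
  4: (1,0).acc=0  regs=<0,0>
  4: (1,1).acc=80  regs=<9,80>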